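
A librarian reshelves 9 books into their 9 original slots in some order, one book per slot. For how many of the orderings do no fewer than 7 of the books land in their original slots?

37

Sum C(9,i)·!(9-i) for i = 7..9:
  i=7: C(9,7)·!2 = 36·1 = 36
  i=8: C(9,8)·!1 = 9·0 = 0
  i=9: C(9,9)·!0 = 1·1 = 1
Total = 37.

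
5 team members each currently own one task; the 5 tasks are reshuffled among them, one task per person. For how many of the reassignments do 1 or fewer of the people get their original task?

89

# with exactly i fixed is C(5,i)·!(5-i); sum over i=0..1:
  i=0: C(5,0)·!5 = 1·44 = 44
  i=1: C(5,1)·!4 = 5·9 = 45
Total = 89.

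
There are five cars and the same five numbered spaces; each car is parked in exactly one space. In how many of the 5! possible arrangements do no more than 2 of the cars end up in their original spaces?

109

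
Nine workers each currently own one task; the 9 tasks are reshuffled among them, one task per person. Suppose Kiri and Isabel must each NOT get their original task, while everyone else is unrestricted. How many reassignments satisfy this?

287280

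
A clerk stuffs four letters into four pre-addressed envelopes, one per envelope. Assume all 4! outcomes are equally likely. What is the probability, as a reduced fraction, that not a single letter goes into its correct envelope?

3/8

Favorable outcomes: !4 = 9.
Total outcomes: 4! = 24.
Probability = 9/24 = 3/8.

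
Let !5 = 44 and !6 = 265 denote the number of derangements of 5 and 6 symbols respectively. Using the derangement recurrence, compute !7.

1854

!7 = (7-1)·(!6 + !5) = 6·(265 + 44) = 6·309 = 1854.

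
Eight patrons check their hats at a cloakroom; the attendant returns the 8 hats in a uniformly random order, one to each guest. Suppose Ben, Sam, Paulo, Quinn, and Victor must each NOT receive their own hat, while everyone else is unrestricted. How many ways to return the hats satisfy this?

Inclusion-exclusion on the 5 forbidden self-matches:
Σ_{j=0}^{5} (-1)^j C(5,j)(8-j)!
= C(5,0)·8! - C(5,1)·7! + C(5,2)·6! - C(5,3)·5! + C(5,4)·4! - C(5,5)·3!
= 40320 - 25200 + 7200 - 1200 + 120 - 6
= 21234

21234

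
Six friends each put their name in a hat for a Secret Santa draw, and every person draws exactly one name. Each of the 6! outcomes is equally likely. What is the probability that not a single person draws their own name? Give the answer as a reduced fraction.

53/144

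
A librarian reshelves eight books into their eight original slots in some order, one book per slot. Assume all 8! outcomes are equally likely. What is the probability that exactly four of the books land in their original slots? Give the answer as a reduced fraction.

Favorable outcomes: C(8,4)·!4 = 70·9 = 630.
Total outcomes: 8! = 40320.
Probability = 630/40320 = 1/64.

1/64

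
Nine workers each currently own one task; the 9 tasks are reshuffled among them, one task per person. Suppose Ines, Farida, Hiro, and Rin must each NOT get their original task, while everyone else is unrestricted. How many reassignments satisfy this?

229080

Inclusion-exclusion on the 4 forbidden self-matches:
Σ_{j=0}^{4} (-1)^j C(4,j)(9-j)!
= C(4,0)·9! - C(4,1)·8! + C(4,2)·7! - C(4,3)·6! + C(4,4)·5!
= 362880 - 161280 + 30240 - 2880 + 120
= 229080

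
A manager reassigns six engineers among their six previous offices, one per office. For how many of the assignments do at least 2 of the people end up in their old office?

Sum C(6,i)·!(6-i) for i = 2..6:
  i=2: C(6,2)·!4 = 15·9 = 135
  i=3: C(6,3)·!3 = 20·2 = 40
  i=4: C(6,4)·!2 = 15·1 = 15
  i=5: C(6,5)·!1 = 6·0 = 0
  i=6: C(6,6)·!0 = 1·1 = 1
Total = 191.

191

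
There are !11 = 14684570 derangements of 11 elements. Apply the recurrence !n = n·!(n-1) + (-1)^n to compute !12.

!12 = 12·14684570 + 1 = 176214841.

176214841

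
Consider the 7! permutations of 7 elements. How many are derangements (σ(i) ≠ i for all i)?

1854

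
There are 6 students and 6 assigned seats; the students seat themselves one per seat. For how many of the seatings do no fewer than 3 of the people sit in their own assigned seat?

56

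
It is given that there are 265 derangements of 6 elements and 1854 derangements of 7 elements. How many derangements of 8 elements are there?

14833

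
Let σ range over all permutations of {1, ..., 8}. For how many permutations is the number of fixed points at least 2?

10655

Sum C(8,i)·!(8-i) for i = 2..8:
  i=2: C(8,2)·!6 = 28·265 = 7420
  i=3: C(8,3)·!5 = 56·44 = 2464
  i=4: C(8,4)·!4 = 70·9 = 630
  i=5: C(8,5)·!3 = 56·2 = 112
  i=6: C(8,6)·!2 = 28·1 = 28
  i=7: C(8,7)·!1 = 8·0 = 0
  i=8: C(8,8)·!0 = 1·1 = 1
Total = 10655.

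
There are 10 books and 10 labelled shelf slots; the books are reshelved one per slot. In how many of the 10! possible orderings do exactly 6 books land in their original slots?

Choose which 6 of the 10 are fixed: C(10,6) = 210.
The other 4 form a derangement: !4 = 9.
Total: 210 × 9 = 1890.

1890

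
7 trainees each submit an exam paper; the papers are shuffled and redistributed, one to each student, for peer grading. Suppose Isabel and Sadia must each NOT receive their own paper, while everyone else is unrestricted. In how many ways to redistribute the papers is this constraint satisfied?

3720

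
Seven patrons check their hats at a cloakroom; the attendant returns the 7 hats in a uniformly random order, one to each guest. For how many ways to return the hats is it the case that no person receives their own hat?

!7 = 7! · Σ_{k=0}^{7} (-1)^k/k!
= 7! - 7!/1! + 7!/2! - 7!/3! + 7!/4! - 7!/5! + 7!/6! - 7!/7!
= 5040 - 5040 + 2520 - 840 + 210 - 42 + 7 - 1
= 1854

1854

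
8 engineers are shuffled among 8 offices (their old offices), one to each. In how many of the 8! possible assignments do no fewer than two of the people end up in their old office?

10655

# with exactly i fixed is C(8,i)·!(8-i); sum over i=2..8:
  i=2: C(8,2)·!6 = 28·265 = 7420
  i=3: C(8,3)·!5 = 56·44 = 2464
  i=4: C(8,4)·!4 = 70·9 = 630
  i=5: C(8,5)·!3 = 56·2 = 112
  i=6: C(8,6)·!2 = 28·1 = 28
  i=7: C(8,7)·!1 = 8·0 = 0
  i=8: C(8,8)·!0 = 1·1 = 1
Total = 10655.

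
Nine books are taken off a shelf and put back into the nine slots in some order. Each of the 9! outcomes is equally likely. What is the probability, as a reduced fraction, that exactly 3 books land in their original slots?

53/864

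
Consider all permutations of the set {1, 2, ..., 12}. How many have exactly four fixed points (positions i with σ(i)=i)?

Pick the 4 fixed positions: C(12,4) = 495 ways.
The other 8 form a derangement: !8 = 14833.
Total: 495 × 14833 = 7342335.

7342335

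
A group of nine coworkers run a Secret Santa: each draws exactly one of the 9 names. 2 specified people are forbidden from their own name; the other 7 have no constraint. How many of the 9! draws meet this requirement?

287280

Inclusion-exclusion on the 2 forbidden self-matches:
Σ_{j=0}^{2} (-1)^j C(2,j)(9-j)!
= C(2,0)·9! - C(2,1)·8! + C(2,2)·7!
= 362880 - 80640 + 5040
= 287280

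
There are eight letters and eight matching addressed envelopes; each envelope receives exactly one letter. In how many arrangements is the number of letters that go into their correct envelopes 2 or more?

10655

# with exactly i fixed is C(8,i)·!(8-i); sum over i=2..8:
  i=2: C(8,2)·!6 = 28·265 = 7420
  i=3: C(8,3)·!5 = 56·44 = 2464
  i=4: C(8,4)·!4 = 70·9 = 630
  i=5: C(8,5)·!3 = 56·2 = 112
  i=6: C(8,6)·!2 = 28·1 = 28
  i=7: C(8,7)·!1 = 8·0 = 0
  i=8: C(8,8)·!0 = 1·1 = 1
Total = 10655.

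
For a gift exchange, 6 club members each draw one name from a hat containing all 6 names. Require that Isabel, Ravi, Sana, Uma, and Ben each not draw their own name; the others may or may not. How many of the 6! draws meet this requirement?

Let A_j be the event that the j-th constrained one is fixed. By inclusion-exclusion over the 5 events:
Σ_{j=0}^{5} (-1)^j C(5,j)(6-j)!
= C(5,0)·6! - C(5,1)·5! + C(5,2)·4! - C(5,3)·3! + C(5,4)·2! - C(5,5)·1!
= 720 - 600 + 240 - 60 + 10 - 1
= 309

309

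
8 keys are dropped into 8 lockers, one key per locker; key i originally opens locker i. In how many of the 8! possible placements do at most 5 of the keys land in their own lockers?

40291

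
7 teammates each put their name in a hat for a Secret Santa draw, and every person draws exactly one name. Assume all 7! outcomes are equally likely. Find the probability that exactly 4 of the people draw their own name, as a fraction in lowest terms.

Favorable outcomes: C(7,4)·!3 = 35·2 = 70.
Total outcomes: 7! = 5040.
Probability = 70/5040 = 1/72.

1/72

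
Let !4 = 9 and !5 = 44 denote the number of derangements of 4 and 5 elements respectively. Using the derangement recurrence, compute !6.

265

!6 = (6-1)·(!5 + !4) = 5·(44 + 9) = 5·53 = 265.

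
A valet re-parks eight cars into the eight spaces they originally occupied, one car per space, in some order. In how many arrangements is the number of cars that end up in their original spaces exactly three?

2464

Choose which 3 of the 8 are fixed: C(8,3) = 56.
The remaining 5 must be deranged: !5 = 44.
Total: 56 × 44 = 2464.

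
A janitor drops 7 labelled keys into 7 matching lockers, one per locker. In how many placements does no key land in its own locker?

!7 is the nearest integer to 7!/e.
7! = 5040, and 5040/e ≈ 1854.11, so !7 = 1854.

1854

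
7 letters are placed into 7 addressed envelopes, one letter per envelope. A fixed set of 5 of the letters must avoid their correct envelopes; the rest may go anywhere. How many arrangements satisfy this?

2428

Inclusion-exclusion on the 5 forbidden self-matches:
Σ_{j=0}^{5} (-1)^j C(5,j)(7-j)!
= C(5,0)·7! - C(5,1)·6! + C(5,2)·5! - C(5,3)·4! + C(5,4)·3! - C(5,5)·2!
= 5040 - 3600 + 1200 - 240 + 30 - 2
= 2428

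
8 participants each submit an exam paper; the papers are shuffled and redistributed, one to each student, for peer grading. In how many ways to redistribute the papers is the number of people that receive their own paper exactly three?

Pick the 3 fixed positions: C(8,3) = 56 ways.
The remaining 5 must be deranged: !5 = 44.
Total: 56 × 44 = 2464.

2464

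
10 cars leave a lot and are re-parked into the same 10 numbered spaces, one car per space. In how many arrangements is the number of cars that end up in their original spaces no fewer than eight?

46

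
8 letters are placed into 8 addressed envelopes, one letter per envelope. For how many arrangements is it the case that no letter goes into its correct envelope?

Use !n = (n-1)(!(n-1) + !(n-2)).
!8 = 7·(1854 + 265) = 7·2119 = 14833

14833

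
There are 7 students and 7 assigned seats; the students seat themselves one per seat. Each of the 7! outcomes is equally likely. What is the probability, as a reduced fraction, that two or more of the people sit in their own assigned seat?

Favorable outcomes: Σ_{i≥2} C(7,i)·!(7-i) = 21·44 + 35·9 + 35·2 + 21·1 + 7·0 + 1·1 = 1331.
Total outcomes: 7! = 5040.
Probability = 1331/5040 = 1331/5040.

1331/5040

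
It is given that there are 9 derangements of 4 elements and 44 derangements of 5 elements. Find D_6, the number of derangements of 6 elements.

265

D_6 = (6-1)·(D_5 + D_4) = 5·(44 + 9) = 5·53 = 265.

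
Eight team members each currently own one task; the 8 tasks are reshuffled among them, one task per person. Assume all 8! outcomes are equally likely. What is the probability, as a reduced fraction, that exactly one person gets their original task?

Favorable outcomes: C(8,1)·!7 = 8·1854 = 14832.
Total outcomes: 8! = 40320.
Probability = 14832/40320 = 103/280.

103/280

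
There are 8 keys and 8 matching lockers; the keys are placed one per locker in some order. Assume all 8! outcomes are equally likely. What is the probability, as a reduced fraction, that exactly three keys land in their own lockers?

11/180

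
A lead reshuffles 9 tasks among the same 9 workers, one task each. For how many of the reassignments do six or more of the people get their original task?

205

Sum C(9,i)·!(9-i) for i = 6..9:
  i=6: C(9,6)·!3 = 84·2 = 168
  i=7: C(9,7)·!2 = 36·1 = 36
  i=8: C(9,8)·!1 = 9·0 = 0
  i=9: C(9,9)·!0 = 1·1 = 1
Total = 205.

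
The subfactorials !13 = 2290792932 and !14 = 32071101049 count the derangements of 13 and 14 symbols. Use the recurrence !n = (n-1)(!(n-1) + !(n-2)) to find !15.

!15 = (15-1)·(!14 + !13) = 14·(32071101049 + 2290792932) = 14·34361893981 = 481066515734.

481066515734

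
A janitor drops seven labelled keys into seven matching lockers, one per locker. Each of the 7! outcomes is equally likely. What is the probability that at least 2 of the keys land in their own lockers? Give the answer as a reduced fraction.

Favorable outcomes: Σ_{i≥2} C(7,i)·!(7-i) = 21·44 + 35·9 + 35·2 + 21·1 + 7·0 + 1·1 = 1331.
Total outcomes: 7! = 5040.
Probability = 1331/5040 = 1331/5040.

1331/5040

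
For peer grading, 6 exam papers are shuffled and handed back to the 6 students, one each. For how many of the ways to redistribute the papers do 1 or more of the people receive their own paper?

Sum C(6,i)·!(6-i) for i = 1..6:
  i=1: C(6,1)·!5 = 6·44 = 264
  i=2: C(6,2)·!4 = 15·9 = 135
  i=3: C(6,3)·!3 = 20·2 = 40
  i=4: C(6,4)·!2 = 15·1 = 15
  i=5: C(6,5)·!1 = 6·0 = 0
  i=6: C(6,6)·!0 = 1·1 = 1
Total = 455.

455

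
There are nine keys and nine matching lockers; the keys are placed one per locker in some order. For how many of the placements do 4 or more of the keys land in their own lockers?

6883

Sum C(9,i)·!(9-i) for i = 4..9:
  i=4: C(9,4)·!5 = 126·44 = 5544
  i=5: C(9,5)·!4 = 126·9 = 1134
  i=6: C(9,6)·!3 = 84·2 = 168
  i=7: C(9,7)·!2 = 36·1 = 36
  i=8: C(9,8)·!1 = 9·0 = 0
  i=9: C(9,9)·!0 = 1·1 = 1
Total = 6883.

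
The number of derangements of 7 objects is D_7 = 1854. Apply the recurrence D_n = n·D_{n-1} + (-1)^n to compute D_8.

14833

D_8 = 8·1854 + 1 = 14833.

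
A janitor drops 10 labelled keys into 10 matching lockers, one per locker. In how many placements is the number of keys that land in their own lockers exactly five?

11088

Choose which 5 of the 10 are fixed: C(10,5) = 252.
The remaining 5 must be deranged: !5 = 44.
Total: 252 × 44 = 11088.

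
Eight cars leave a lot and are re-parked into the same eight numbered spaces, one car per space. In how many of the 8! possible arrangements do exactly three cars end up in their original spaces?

2464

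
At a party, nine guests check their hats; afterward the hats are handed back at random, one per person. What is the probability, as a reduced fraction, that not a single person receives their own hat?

Favorable outcomes: !9 = 133496.
Total outcomes: 9! = 362880.
Probability = 133496/362880 = 16687/45360.

16687/45360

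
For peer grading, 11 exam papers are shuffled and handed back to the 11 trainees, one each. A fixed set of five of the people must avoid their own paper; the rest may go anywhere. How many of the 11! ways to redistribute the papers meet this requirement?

Inclusion-exclusion on the 5 forbidden self-matches:
Σ_{j=0}^{5} (-1)^j C(5,j)(11-j)!
= C(5,0)·11! - C(5,1)·10! + C(5,2)·9! - C(5,3)·8! + C(5,4)·7! - C(5,5)·6!
= 39916800 - 18144000 + 3628800 - 403200 + 25200 - 720
= 25022880

25022880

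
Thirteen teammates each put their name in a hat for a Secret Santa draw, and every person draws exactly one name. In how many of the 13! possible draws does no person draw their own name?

2290792932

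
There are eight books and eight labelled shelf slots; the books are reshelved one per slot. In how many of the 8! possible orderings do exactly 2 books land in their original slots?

7420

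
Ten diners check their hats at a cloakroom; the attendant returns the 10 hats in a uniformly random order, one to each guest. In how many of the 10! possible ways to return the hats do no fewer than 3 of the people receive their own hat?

# with exactly i fixed is C(10,i)·!(10-i); sum over i=3..10:
  i=3: C(10,3)·!7 = 120·1854 = 222480
  i=4: C(10,4)·!6 = 210·265 = 55650
  i=5: C(10,5)·!5 = 252·44 = 11088
  i=6: C(10,6)·!4 = 210·9 = 1890
  i=7: C(10,7)·!3 = 120·2 = 240
  i=8: C(10,8)·!2 = 45·1 = 45
  i=9: C(10,9)·!1 = 10·0 = 0
  i=10: C(10,10)·!0 = 1·1 = 1
Total = 291394.

291394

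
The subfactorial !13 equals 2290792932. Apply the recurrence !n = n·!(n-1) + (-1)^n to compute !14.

!14 = 14·2290792932 + 1 = 32071101049.

32071101049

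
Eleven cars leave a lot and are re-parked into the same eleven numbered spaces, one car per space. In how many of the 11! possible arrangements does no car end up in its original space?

The subfactorial !11 = [11!/e] (nearest integer).
11! = 39916800, and 39916800/e ≈ 14684570.08, so !11 = 14684570.

14684570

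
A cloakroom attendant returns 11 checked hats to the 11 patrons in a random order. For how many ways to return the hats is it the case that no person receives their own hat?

Recurrence: !11 = 10·(!10 + !9).
!11 = 10·(1334961 + 133496) = 10·1468457 = 14684570

14684570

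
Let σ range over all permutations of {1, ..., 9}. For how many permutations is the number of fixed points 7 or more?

Sum C(9,i)·!(9-i) for i = 7..9:
  i=7: C(9,7)·!2 = 36·1 = 36
  i=8: C(9,8)·!1 = 9·0 = 0
  i=9: C(9,9)·!0 = 1·1 = 1
Total = 37.

37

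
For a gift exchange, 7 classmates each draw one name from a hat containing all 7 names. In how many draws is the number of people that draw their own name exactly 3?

315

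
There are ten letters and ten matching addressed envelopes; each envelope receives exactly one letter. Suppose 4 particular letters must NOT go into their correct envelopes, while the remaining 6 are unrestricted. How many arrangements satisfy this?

2399760

Inclusion-exclusion on the 4 forbidden self-matches:
Σ_{j=0}^{4} (-1)^j C(4,j)(10-j)!
= C(4,0)·10! - C(4,1)·9! + C(4,2)·8! - C(4,3)·7! + C(4,4)·6!
= 3628800 - 1451520 + 241920 - 20160 + 720
= 2399760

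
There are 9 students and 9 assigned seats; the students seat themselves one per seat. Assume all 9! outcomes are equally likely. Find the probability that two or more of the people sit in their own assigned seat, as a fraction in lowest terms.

Favorable outcomes: Σ_{i≥2} C(9,i)·!(9-i) = 36·1854 + 84·265 + 126·44 + 126·9 + 84·2 + 36·1 + 9·0 + 1·1 = 95887.
Total outcomes: 9! = 362880.
Probability = 95887/362880 = 95887/362880.

95887/362880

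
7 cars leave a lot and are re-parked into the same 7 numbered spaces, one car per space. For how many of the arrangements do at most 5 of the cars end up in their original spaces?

# with exactly i fixed is C(7,i)·!(7-i); sum over i=0..5:
  i=0: C(7,0)·!7 = 1·1854 = 1854
  i=1: C(7,1)·!6 = 7·265 = 1855
  i=2: C(7,2)·!5 = 21·44 = 924
  i=3: C(7,3)·!4 = 35·9 = 315
  i=4: C(7,4)·!3 = 35·2 = 70
  i=5: C(7,5)·!2 = 21·1 = 21
Total = 5039.

5039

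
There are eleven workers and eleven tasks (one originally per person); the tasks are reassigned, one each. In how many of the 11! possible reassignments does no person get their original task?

14684570

The subfactorial !11 = [11!/e] (nearest integer).
11! = 39916800, and 39916800/e ≈ 14684570.08, so !11 = 14684570.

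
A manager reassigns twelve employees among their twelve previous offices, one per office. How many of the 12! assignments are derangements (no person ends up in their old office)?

The number of derangements of 12 is !12 = Σ_{k=0}^{12} (-1)^k·12!/k!
= 12! - 12!/1! + 12!/2! - 12!/3! + 12!/4! - 12!/5! + 12!/6! - 12!/7! + 12!/8! - 12!/9! + 12!/10! - 12!/11! + 12!/12!
= 479001600 - 479001600 + 239500800 - 79833600 + 19958400 - 3991680 + 665280 - 95040 + 11880 - 1320 + 132 - 12 + 1
= 176214841

176214841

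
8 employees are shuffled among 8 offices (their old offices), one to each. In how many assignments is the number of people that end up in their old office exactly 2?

7420

Pick the 2 fixed positions: C(8,2) = 28 ways.
The remaining 6 must be deranged: !6 = 265.
Total: 28 × 265 = 7420.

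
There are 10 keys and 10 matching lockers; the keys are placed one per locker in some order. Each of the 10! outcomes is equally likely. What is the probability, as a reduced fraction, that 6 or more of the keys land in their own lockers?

17/28350

Favorable outcomes: Σ_{i≥6} C(10,i)·!(10-i) = 210·9 + 120·2 + 45·1 + 10·0 + 1·1 = 2176.
Total outcomes: 10! = 3628800.
Probability = 2176/3628800 = 17/28350.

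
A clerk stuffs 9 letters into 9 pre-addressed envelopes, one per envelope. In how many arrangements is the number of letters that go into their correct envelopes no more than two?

333737

# with exactly i fixed is C(9,i)·!(9-i); sum over i=0..2:
  i=0: C(9,0)·!9 = 1·133496 = 133496
  i=1: C(9,1)·!8 = 9·14833 = 133497
  i=2: C(9,2)·!7 = 36·1854 = 66744
Total = 333737.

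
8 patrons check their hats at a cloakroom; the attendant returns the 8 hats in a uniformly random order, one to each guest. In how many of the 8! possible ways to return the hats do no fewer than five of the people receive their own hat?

Sum C(8,i)·!(8-i) for i = 5..8:
  i=5: C(8,5)·!3 = 56·2 = 112
  i=6: C(8,6)·!2 = 28·1 = 28
  i=7: C(8,7)·!1 = 8·0 = 0
  i=8: C(8,8)·!0 = 1·1 = 1
Total = 141.

141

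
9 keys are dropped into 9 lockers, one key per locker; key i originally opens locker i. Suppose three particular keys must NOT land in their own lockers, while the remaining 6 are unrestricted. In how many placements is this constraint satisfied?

256320

Let A_j be the event that the j-th constrained one is fixed. By inclusion-exclusion over the 3 events:
Σ_{j=0}^{3} (-1)^j C(3,j)(9-j)!
= C(3,0)·9! - C(3,1)·8! + C(3,2)·7! - C(3,3)·6!
= 362880 - 120960 + 15120 - 720
= 256320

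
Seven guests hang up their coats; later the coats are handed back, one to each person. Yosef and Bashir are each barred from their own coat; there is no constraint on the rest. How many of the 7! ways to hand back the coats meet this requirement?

3720

Inclusion-exclusion on the 2 forbidden self-matches:
Σ_{j=0}^{2} (-1)^j C(2,j)(7-j)!
= C(2,0)·7! - C(2,1)·6! + C(2,2)·5!
= 5040 - 1440 + 120
= 3720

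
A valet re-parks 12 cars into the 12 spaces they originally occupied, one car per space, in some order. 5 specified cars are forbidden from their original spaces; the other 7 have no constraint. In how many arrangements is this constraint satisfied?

Inclusion-exclusion on the 5 forbidden self-matches:
Σ_{j=0}^{5} (-1)^j C(5,j)(12-j)!
= C(5,0)·12! - C(5,1)·11! + C(5,2)·10! - C(5,3)·9! + C(5,4)·8! - C(5,5)·7!
= 479001600 - 199584000 + 36288000 - 3628800 + 201600 - 5040
= 312273360

312273360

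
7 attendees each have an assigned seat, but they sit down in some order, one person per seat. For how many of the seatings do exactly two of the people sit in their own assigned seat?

924

Pick the 2 fixed positions: C(7,2) = 21 ways.
The remaining 5 must be deranged: !5 = 44.
Total: 21 × 44 = 924.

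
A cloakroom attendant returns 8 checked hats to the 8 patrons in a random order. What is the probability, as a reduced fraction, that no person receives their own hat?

2119/5760

Favorable outcomes: !8 = 14833.
Total outcomes: 8! = 40320.
Probability = 14833/40320 = 2119/5760.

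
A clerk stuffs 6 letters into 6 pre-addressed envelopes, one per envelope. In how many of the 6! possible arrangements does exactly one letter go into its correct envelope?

Choose which one of the 6 is fixed: C(6,1) = 6.
The other 5 form a derangement: !5 = 44.
Total: 6 × 44 = 264.

264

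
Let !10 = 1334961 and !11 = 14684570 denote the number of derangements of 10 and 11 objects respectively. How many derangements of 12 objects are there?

!12 = (12-1)·(!11 + !10) = 11·(14684570 + 1334961) = 11·16019531 = 176214841.

176214841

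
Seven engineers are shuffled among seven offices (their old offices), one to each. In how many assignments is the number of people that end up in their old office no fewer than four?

Sum C(7,i)·!(7-i) for i = 4..7:
  i=4: C(7,4)·!3 = 35·2 = 70
  i=5: C(7,5)·!2 = 21·1 = 21
  i=6: C(7,6)·!1 = 7·0 = 0
  i=7: C(7,7)·!0 = 1·1 = 1
Total = 92.

92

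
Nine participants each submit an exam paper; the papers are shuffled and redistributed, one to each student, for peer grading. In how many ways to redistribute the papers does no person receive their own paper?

The subfactorial !9 = [9!/e] (nearest integer).
9! = 362880, and 362880/e ≈ 133496.09, so !9 = 133496.

133496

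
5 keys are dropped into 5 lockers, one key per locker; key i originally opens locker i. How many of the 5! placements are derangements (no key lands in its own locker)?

!5 is the nearest integer to 5!/e.
5! = 120, and 120/e ≈ 44.15, so !5 = 44.

44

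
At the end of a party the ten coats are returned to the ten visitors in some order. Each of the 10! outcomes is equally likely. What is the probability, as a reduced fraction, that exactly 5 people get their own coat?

Favorable outcomes: C(10,5)·!5 = 252·44 = 11088.
Total outcomes: 10! = 3628800.
Probability = 11088/3628800 = 11/3600.

11/3600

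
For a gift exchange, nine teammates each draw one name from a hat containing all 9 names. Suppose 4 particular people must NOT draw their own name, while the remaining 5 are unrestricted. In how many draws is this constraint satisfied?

229080

Inclusion-exclusion on the 4 forbidden self-matches:
Σ_{j=0}^{4} (-1)^j C(4,j)(9-j)!
= C(4,0)·9! - C(4,1)·8! + C(4,2)·7! - C(4,3)·6! + C(4,4)·5!
= 362880 - 161280 + 30240 - 2880 + 120
= 229080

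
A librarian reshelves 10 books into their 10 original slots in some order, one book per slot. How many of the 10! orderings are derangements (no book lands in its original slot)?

The subfactorial !10 = [10!/e] (nearest integer).
10! = 3628800, and 3628800/e ≈ 1334960.92, so !10 = 1334961.

1334961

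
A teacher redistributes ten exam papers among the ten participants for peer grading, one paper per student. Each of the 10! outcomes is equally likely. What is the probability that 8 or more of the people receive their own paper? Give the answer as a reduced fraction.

23/1814400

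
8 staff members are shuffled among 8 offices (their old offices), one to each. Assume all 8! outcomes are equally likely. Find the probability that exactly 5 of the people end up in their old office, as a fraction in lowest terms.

Favorable outcomes: C(8,5)·!3 = 56·2 = 112.
Total outcomes: 8! = 40320.
Probability = 112/40320 = 1/360.

1/360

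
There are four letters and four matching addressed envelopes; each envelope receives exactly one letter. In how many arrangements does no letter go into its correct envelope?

9

!4 is the nearest integer to 4!/e.
4! = 24, and 24/e ≈ 8.83, so !4 = 9.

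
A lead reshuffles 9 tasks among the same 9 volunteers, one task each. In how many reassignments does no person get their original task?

Recurrence: !9 = 9·!8 + (-1)^9.
!9 = 9·14833 - 1 = 133496

133496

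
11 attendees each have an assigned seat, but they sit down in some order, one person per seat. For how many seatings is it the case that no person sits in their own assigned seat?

14684570

!11 = 11! · Σ_{k=0}^{11} (-1)^k/k!
= 11! - 11!/1! + 11!/2! - 11!/3! + 11!/4! - 11!/5! + 11!/6! - 11!/7! + 11!/8! - 11!/9! + 11!/10! - 11!/11!
= 39916800 - 39916800 + 19958400 - 6652800 + 1663200 - 332640 + 55440 - 7920 + 990 - 110 + 11 - 1
= 14684570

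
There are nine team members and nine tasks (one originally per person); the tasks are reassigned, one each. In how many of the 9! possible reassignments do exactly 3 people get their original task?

22260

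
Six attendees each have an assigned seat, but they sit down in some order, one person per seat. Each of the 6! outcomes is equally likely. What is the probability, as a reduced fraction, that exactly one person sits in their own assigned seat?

11/30

Favorable outcomes: C(6,1)·!5 = 6·44 = 264.
Total outcomes: 6! = 720.
Probability = 264/720 = 11/30.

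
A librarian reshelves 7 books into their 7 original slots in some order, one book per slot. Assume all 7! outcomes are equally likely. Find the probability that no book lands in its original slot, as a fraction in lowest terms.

103/280

Favorable outcomes: !7 = 1854.
Total outcomes: 7! = 5040.
Probability = 1854/5040 = 103/280.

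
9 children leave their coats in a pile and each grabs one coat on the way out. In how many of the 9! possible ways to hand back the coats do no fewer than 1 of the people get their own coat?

Sum C(9,i)·!(9-i) for i = 1..9:
  i=1: C(9,1)·!8 = 9·14833 = 133497
  i=2: C(9,2)·!7 = 36·1854 = 66744
  i=3: C(9,3)·!6 = 84·265 = 22260
  i=4: C(9,4)·!5 = 126·44 = 5544
  i=5: C(9,5)·!4 = 126·9 = 1134
  i=6: C(9,6)·!3 = 84·2 = 168
  i=7: C(9,7)·!2 = 36·1 = 36
  i=8: C(9,8)·!1 = 9·0 = 0
  i=9: C(9,9)·!0 = 1·1 = 1
Total = 229384.

229384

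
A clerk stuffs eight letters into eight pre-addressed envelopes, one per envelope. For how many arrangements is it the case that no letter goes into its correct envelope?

14833

The number of derangements of 8 is !8 = Σ_{k=0}^{8} (-1)^k·8!/k!
= 8! - 8!/1! + 8!/2! - 8!/3! + 8!/4! - 8!/5! + 8!/6! - 8!/7! + 8!/8!
= 40320 - 40320 + 20160 - 6720 + 1680 - 336 + 56 - 8 + 1
= 14833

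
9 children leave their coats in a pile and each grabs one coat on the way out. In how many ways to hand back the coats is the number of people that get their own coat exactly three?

Choose which 3 of the 9 are fixed: C(9,3) = 84.
The other 6 form a derangement: !6 = 265.
Total: 84 × 265 = 22260.

22260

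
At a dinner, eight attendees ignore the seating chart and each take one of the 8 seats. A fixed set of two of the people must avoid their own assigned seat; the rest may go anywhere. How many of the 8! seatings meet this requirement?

30960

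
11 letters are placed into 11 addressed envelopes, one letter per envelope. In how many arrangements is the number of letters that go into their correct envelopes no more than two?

36711421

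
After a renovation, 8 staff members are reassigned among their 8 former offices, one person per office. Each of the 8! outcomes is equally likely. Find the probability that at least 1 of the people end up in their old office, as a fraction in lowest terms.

3641/5760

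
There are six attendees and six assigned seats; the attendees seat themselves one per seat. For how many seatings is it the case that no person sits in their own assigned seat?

!6 = 6! · Σ_{k=0}^{6} (-1)^k/k!
= 6! - 6!/1! + 6!/2! - 6!/3! + 6!/4! - 6!/5! + 6!/6!
= 720 - 720 + 360 - 120 + 30 - 6 + 1
= 265

265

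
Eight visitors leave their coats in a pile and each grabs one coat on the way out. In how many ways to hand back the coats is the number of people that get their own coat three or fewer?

# with exactly i fixed is C(8,i)·!(8-i); sum over i=0..3:
  i=0: C(8,0)·!8 = 1·14833 = 14833
  i=1: C(8,1)·!7 = 8·1854 = 14832
  i=2: C(8,2)·!6 = 28·265 = 7420
  i=3: C(8,3)·!5 = 56·44 = 2464
Total = 39549.

39549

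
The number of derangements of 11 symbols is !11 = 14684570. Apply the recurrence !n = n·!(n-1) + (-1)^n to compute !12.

176214841

!12 = 12·14684570 + 1 = 176214841.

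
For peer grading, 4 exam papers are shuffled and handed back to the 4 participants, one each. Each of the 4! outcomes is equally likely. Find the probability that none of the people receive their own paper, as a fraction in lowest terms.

Favorable outcomes: !4 = 9.
Total outcomes: 4! = 24.
Probability = 9/24 = 3/8.

3/8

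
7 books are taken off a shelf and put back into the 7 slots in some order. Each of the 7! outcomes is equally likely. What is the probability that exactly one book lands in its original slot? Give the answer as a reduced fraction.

53/144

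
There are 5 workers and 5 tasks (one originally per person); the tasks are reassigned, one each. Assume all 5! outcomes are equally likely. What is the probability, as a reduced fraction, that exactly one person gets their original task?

Favorable outcomes: C(5,1)·!4 = 5·9 = 45.
Total outcomes: 5! = 120.
Probability = 45/120 = 3/8.

3/8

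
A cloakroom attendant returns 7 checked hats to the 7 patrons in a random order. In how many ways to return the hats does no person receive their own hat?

1854

Use !n = n·!(n-1) + (-1)^n.
!7 = 7·265 - 1 = 1854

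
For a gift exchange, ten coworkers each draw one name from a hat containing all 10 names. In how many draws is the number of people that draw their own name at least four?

# with exactly i fixed is C(10,i)·!(10-i); sum over i=4..10:
  i=4: C(10,4)·!6 = 210·265 = 55650
  i=5: C(10,5)·!5 = 252·44 = 11088
  i=6: C(10,6)·!4 = 210·9 = 1890
  i=7: C(10,7)·!3 = 120·2 = 240
  i=8: C(10,8)·!2 = 45·1 = 45
  i=9: C(10,9)·!1 = 10·0 = 0
  i=10: C(10,10)·!0 = 1·1 = 1
Total = 68914.

68914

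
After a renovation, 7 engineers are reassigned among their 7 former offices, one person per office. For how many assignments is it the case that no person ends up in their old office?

1854

Recurrence: !7 = 7·!6 + (-1)^7.
!7 = 7·265 - 1 = 1854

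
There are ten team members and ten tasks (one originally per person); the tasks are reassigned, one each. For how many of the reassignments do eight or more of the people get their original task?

46

Sum C(10,i)·!(10-i) for i = 8..10:
  i=8: C(10,8)·!2 = 45·1 = 45
  i=9: C(10,9)·!1 = 10·0 = 0
  i=10: C(10,10)·!0 = 1·1 = 1
Total = 46.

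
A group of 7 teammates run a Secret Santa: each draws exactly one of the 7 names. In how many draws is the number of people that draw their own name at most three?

Sum C(7,i)·!(7-i) for i = 0..3:
  i=0: C(7,0)·!7 = 1·1854 = 1854
  i=1: C(7,1)·!6 = 7·265 = 1855
  i=2: C(7,2)·!5 = 21·44 = 924
  i=3: C(7,3)·!4 = 35·9 = 315
Total = 4948.

4948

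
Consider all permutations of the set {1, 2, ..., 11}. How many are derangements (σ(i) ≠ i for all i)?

14684570

Recurrence: !11 = 10·(!10 + !9).
!11 = 10·(1334961 + 133496) = 10·1468457 = 14684570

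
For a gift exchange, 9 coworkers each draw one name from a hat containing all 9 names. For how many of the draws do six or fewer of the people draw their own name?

362843

Sum C(9,i)·!(9-i) for i = 0..6:
  i=0: C(9,0)·!9 = 1·133496 = 133496
  i=1: C(9,1)·!8 = 9·14833 = 133497
  i=2: C(9,2)·!7 = 36·1854 = 66744
  i=3: C(9,3)·!6 = 84·265 = 22260
  i=4: C(9,4)·!5 = 126·44 = 5544
  i=5: C(9,5)·!4 = 126·9 = 1134
  i=6: C(9,6)·!3 = 84·2 = 168
Total = 362843.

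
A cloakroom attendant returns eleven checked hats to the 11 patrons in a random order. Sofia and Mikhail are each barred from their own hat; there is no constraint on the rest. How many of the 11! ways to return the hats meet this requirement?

Inclusion-exclusion on the 2 forbidden self-matches:
Σ_{j=0}^{2} (-1)^j C(2,j)(11-j)!
= C(2,0)·11! - C(2,1)·10! + C(2,2)·9!
= 39916800 - 7257600 + 362880
= 33022080

33022080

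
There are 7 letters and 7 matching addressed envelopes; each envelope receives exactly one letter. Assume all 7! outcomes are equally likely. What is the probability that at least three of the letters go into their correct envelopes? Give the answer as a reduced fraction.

407/5040

Favorable outcomes: Σ_{i≥3} C(7,i)·!(7-i) = 35·9 + 35·2 + 21·1 + 7·0 + 1·1 = 407.
Total outcomes: 7! = 5040.
Probability = 407/5040 = 407/5040.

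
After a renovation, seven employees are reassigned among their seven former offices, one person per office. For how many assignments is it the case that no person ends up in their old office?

1854

The subfactorial !7 = [7!/e] (nearest integer).
7! = 5040, and 5040/e ≈ 1854.11, so !7 = 1854.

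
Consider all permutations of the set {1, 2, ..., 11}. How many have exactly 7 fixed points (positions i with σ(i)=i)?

2970

Pick the 7 fixed positions: C(11,7) = 330 ways.
The other 4 form a derangement: !4 = 9.
Total: 330 × 9 = 2970.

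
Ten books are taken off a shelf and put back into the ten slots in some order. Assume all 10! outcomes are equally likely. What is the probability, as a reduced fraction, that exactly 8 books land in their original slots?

1/80640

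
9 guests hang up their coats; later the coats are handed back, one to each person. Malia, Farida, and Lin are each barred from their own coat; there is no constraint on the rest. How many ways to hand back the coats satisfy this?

256320

Let A_j be the event that the j-th constrained one is fixed. By inclusion-exclusion over the 3 events:
Σ_{j=0}^{3} (-1)^j C(3,j)(9-j)!
= C(3,0)·9! - C(3,1)·8! + C(3,2)·7! - C(3,3)·6!
= 362880 - 120960 + 15120 - 720
= 256320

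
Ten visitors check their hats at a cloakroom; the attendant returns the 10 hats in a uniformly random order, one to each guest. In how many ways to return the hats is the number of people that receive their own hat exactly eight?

45

Choose which 8 of the 10 are fixed: C(10,8) = 45.
The remaining 2 must be deranged: !2 = 1.
Total: 45 × 1 = 45.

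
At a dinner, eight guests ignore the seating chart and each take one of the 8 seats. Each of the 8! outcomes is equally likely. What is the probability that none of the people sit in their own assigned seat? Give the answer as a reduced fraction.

2119/5760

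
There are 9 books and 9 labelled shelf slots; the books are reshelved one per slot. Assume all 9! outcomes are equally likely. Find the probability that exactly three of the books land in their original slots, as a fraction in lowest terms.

Favorable outcomes: C(9,3)·!6 = 84·265 = 22260.
Total outcomes: 9! = 362880.
Probability = 22260/362880 = 53/864.

53/864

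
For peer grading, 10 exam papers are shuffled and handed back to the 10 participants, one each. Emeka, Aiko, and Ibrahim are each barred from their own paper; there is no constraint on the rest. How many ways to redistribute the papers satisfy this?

Inclusion-exclusion on the 3 forbidden self-matches:
Σ_{j=0}^{3} (-1)^j C(3,j)(10-j)!
= C(3,0)·10! - C(3,1)·9! + C(3,2)·8! - C(3,3)·7!
= 3628800 - 1088640 + 120960 - 5040
= 2656080

2656080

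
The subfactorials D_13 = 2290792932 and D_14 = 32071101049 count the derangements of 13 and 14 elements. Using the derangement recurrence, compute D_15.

481066515734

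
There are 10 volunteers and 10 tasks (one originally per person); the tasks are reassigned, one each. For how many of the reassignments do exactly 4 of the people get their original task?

55650

Pick the 4 fixed positions: C(10,4) = 210 ways.
The remaining 6 must be deranged: !6 = 265.
Total: 210 × 265 = 55650.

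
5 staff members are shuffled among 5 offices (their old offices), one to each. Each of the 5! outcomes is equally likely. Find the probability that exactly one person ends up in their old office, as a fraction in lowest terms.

3/8

Favorable outcomes: C(5,1)·!4 = 5·9 = 45.
Total outcomes: 5! = 120.
Probability = 45/120 = 3/8.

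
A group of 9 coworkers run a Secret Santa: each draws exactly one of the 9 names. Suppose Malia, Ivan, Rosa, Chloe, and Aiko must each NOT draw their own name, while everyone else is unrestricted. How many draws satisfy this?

205056

Let A_j be the event that the j-th constrained one is fixed. By inclusion-exclusion over the 5 events:
Σ_{j=0}^{5} (-1)^j C(5,j)(9-j)!
= C(5,0)·9! - C(5,1)·8! + C(5,2)·7! - C(5,3)·6! + C(5,4)·5! - C(5,5)·4!
= 362880 - 201600 + 50400 - 7200 + 600 - 24
= 205056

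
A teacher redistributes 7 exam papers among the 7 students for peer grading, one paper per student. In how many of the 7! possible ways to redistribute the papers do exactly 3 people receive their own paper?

Choose which 3 of the 7 are fixed: C(7,3) = 35.
The remaining 4 must be deranged: !4 = 9.
Total: 35 × 9 = 315.

315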